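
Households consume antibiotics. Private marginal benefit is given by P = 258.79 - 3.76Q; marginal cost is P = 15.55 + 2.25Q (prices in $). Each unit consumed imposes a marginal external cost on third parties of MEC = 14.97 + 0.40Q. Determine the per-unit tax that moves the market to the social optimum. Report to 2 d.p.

Social marginal benefit = demand − MEC = 243.82 - 4.16Q.
Set SMB = MC: 243.82 - 4.16Q = 15.55 + 2.25Q → Q* = 35.6115.
The Pigouvian tax equals MEC at Q*: 14.97 + 0.40×35.6115 = 29.2146.

tax = $29.21 per unit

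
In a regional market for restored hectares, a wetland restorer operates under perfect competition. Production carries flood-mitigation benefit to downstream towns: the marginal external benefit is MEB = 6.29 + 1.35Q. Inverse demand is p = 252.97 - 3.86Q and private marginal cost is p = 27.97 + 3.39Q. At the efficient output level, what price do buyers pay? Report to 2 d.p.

Social marginal cost = private MC − MEB = 21.68 + 2.04Q.
Set SMC = demand: 21.68 + 2.04Q = 252.97 - 3.86Q → Q* = 39.2017.
Consumer price on the demand curve at Q*: 252.97 − 3.86×39.2017 = 101.6514.

P = 101.65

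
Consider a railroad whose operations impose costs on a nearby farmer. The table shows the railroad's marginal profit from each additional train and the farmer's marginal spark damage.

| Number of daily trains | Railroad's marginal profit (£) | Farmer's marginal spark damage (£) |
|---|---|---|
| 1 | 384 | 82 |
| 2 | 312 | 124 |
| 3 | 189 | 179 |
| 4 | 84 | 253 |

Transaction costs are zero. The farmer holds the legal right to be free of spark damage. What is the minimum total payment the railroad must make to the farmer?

£385

Efficient level: marginal profit ≥ marginal spark damage through level 3, so k* = 3.
With the farmer holding the right, the railroad must at least compensate total damage at k*: 82 + 124 + 179 = 385.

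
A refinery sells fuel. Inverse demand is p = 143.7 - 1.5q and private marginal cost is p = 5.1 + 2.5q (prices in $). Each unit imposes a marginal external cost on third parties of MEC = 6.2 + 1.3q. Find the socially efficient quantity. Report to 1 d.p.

Social marginal cost = private MC + MEC = 11.3 + 3.8q.
Set SMC = demand: 11.3 + 3.8q = 143.7 - 1.5q → q* = 24.9811.

q* = 25.0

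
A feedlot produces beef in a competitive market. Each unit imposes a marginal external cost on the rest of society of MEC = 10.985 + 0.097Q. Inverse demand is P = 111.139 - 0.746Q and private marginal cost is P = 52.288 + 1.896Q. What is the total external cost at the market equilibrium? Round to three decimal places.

268.758

Market equilibrium (private): 52.288 + 1.896Q = 111.139 - 0.746Q → Q_m = 22.2752.
Total external cost = ∫₀^{Q_m} (10.985 + 0.097Q) dQ = 10.985×22.2752 + ½×0.097×22.2752² = 268.7580.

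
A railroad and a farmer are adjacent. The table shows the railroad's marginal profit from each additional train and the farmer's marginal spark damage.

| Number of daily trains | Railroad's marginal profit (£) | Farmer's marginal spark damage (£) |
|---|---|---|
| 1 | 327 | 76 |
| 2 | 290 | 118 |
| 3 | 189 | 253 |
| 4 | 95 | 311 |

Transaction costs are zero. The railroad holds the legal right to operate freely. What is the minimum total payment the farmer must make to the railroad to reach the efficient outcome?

£284

Left alone the railroad would choose level 4 (marginal profit stays positive).
Efficient level: k* = 2 (marginal profit ≥ marginal spark damage through 2).
The farmer must at least cover the railroad's forgone profit from cutting 4→2: 189 + 95 = 284.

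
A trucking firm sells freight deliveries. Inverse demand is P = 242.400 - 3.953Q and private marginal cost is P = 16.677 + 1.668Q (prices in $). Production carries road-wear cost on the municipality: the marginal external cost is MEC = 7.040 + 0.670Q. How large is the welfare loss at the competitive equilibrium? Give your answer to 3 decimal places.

DWL = $91.582

Market equilibrium (private): 16.677 + 1.668Q = 242.400 - 3.953Q → Q_m = 40.1571.
Social marginal cost = private MC + MEC = 23.717 + 2.338Q.
Set SMC = demand: 23.717 + 2.338Q = 242.400 - 3.953Q → Q* = 34.7612.
Between Q* and Q_m the wedge SMC − demand runs linearly from 0 to MEC(Q_m), so the loss is a triangle.
DWL = ½ × 5.3959 × 33.9452 = 91.5825.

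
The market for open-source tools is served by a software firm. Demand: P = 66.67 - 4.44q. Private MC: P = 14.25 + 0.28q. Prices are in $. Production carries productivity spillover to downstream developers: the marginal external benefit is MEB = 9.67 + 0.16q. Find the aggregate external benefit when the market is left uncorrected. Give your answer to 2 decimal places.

$117.26

Market equilibrium (private): 14.25 + 0.28q = 66.67 - 4.44q → q_m = 11.1059.
Total external benefit = ∫₀^{q_m} (9.67 + 0.16q) dq = 9.67×11.1059 + ½×0.16×11.1059² = 117.2613.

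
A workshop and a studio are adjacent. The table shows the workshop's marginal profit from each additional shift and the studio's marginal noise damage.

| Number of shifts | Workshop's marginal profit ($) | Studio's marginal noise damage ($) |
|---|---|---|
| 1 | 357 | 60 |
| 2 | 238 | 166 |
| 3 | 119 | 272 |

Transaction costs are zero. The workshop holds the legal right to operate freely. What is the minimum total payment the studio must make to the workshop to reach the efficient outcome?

Left alone the workshop would choose level 3 (marginal profit stays positive).
Efficient level: k* = 2 (marginal profit ≥ marginal noise damage through 2).
The studio must at least cover the workshop's forgone profit from cutting 3→2: 119 = 119.

$119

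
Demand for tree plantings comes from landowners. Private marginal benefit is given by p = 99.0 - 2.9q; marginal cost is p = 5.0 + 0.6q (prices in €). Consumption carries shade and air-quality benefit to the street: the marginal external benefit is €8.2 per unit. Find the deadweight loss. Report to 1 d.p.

DWL = €9.6

Market equilibrium (private): 5.0 + 0.6q = 99.0 - 2.9q → q_m = 26.8571.
Social marginal benefit = demand + MEB = 107.2 - 2.9q.
Set SMB = MC: 107.2 - 2.9q = 5.0 + 0.6q → q* = 29.2000.
The loss is the area between SMB and MC from q* to q_m; with linear curves that's a triangle of height MEB(q_m).
DWL = ½ × 2.3429 × 8.2000 = 9.6059.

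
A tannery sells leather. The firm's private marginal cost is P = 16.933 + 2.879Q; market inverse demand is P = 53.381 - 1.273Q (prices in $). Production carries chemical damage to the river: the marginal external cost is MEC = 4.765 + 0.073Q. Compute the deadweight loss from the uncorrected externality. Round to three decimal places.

DWL = $3.458

Market equilibrium (private): 16.933 + 2.879Q = 53.381 - 1.273Q → Q_m = 8.7784.
Social marginal cost = private MC + MEC = 21.698 + 2.952Q.
Set SMC = demand: 21.698 + 2.952Q = 53.381 - 1.273Q → Q* = 7.4989.
The loss is the area between SMC and demand from Q* to Q_m; with linear curves that's a triangle of height MEC(Q_m).
DWL = ½ × 1.2795 × 5.4058 = 3.4584.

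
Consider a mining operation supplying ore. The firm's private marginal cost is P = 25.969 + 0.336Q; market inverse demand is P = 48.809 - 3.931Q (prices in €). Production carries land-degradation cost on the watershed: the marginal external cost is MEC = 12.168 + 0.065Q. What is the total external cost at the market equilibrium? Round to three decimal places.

€66.063

Market equilibrium (private): 25.969 + 0.336Q = 48.809 - 3.931Q → Q_m = 5.3527.
Total external cost = ∫₀^{Q_m} (12.168 + 0.065Q) dQ = 12.168×5.3527 + ½×0.065×5.3527² = 66.0628.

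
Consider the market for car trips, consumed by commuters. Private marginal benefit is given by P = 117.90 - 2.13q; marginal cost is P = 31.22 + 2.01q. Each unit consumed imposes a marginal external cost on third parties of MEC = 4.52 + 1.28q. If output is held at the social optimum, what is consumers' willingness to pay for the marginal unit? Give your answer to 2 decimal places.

Social marginal benefit = demand − MEC = 113.38 - 3.41q.
Set SMB = MC: 113.38 - 3.41q = 31.22 + 2.01q → q* = 15.1587.
Consumer price on the demand curve at q*: 117.90 − 2.13×15.1587 = 85.6120.

P = 85.61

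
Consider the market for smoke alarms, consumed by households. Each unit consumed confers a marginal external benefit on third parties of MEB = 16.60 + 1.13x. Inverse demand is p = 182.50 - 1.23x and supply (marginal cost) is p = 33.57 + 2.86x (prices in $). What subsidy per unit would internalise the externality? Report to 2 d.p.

subsidy = $79.79 per unit

Social marginal benefit = demand + MEB = 199.10 - 0.10x.
Set SMB = MC: 199.10 - 0.10x = 33.57 + 2.86x → x* = 55.9223.
The Pigouvian subsidy equals MEB at x*: 16.60 + 1.13×55.9223 = 79.7922.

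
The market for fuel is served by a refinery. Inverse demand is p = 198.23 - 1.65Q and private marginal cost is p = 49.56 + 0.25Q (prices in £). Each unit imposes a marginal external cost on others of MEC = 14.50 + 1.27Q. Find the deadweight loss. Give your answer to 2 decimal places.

DWL = £2045.32

Market equilibrium (private): 49.56 + 0.25Q = 198.23 - 1.65Q → Q_m = 78.2474.
Social marginal cost = private MC + MEC = 64.06 + 1.52Q.
Set SMC = demand: 64.06 + 1.52Q = 198.23 - 1.65Q → Q* = 42.3249.
Height of the DWL triangle at Q_m is SMC(Q_m) − demand(Q_m) = MEC(Q_m) = 113.8742.
DWL = ½ × 35.9225 × 113.8742 = 2045.3230.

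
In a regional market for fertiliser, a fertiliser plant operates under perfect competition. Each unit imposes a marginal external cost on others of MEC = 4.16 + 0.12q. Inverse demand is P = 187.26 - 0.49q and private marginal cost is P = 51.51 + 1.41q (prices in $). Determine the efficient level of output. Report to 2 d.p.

Social marginal cost = private MC + MEC = 55.67 + 1.53q.
Set SMC = demand: 55.67 + 1.53q = 187.26 - 0.49q → q* = 65.1436.

q* = 65.14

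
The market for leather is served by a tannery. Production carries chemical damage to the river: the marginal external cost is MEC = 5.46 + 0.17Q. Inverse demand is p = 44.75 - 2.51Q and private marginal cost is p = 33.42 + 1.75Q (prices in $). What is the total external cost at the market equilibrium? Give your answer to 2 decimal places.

Market equilibrium (private): 33.42 + 1.75Q = 44.75 - 2.51Q → Q_m = 2.6596.
Total external cost = ∫₀^{Q_m} (5.46 + 0.17Q) dQ = 5.46×2.6596 + ½×0.17×2.6596² = 15.1227.

$15.12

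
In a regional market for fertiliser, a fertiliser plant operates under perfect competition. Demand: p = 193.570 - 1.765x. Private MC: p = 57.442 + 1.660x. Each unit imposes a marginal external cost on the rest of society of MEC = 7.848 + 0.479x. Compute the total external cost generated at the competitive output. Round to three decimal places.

Market equilibrium (private): 57.442 + 1.660x = 193.570 - 1.765x → x_m = 39.7454.
Total external cost = ∫₀^{x_m} (7.848 + 0.479x) dx = 7.848×39.7454 + ½×0.479×39.7454² = 690.2593.

690.259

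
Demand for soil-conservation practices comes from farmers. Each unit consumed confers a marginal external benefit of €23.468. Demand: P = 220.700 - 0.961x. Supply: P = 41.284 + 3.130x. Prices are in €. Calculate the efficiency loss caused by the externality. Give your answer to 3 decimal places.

Market equilibrium (private): 41.284 + 3.130x = 220.700 - 0.961x → x_m = 43.8563.
Social marginal benefit = demand + MEB = 244.168 - 0.961x.
Set SMB = MC: 244.168 - 0.961x = 41.284 + 3.130x → x* = 49.5928.
Between x* and x_m the wedge SMB − MC runs linearly from 0 to MEB(x_m), so the loss is a triangle.
DWL = ½ × 5.7365 × 23.4680 = 67.3121.

DWL = €67.312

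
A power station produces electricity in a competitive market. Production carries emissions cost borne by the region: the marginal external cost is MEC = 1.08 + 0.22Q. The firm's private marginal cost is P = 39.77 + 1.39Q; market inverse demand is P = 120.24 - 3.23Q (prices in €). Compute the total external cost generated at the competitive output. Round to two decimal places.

€52.18

Market equilibrium (private): 39.77 + 1.39Q = 120.24 - 3.23Q → Q_m = 17.4177.
Total external cost = ∫₀^{Q_m} (1.08 + 0.22Q) dQ = 1.08×17.4177 + ½×0.22×17.4177² = 52.1825.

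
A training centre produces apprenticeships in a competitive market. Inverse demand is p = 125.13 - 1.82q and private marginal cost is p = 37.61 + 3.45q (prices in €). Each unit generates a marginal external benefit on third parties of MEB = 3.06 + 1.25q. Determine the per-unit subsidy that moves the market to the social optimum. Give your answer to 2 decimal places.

Social marginal cost = private MC − MEB = 34.55 + 2.20q.
Set SMC = demand: 34.55 + 2.20q = 125.13 - 1.82q → q* = 22.5323.
The Pigouvian subsidy equals MEB at q*: 3.06 + 1.25×22.5323 = 31.2254.

subsidy = €31.23 per unit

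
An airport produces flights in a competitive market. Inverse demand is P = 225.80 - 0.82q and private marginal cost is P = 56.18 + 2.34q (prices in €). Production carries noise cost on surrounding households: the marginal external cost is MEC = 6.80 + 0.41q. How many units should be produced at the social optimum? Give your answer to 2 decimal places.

q* = 45.61

Social marginal cost = private MC + MEC = 62.98 + 2.75q.
Set SMC = demand: 62.98 + 2.75q = 225.80 - 0.82q → q* = 45.6078.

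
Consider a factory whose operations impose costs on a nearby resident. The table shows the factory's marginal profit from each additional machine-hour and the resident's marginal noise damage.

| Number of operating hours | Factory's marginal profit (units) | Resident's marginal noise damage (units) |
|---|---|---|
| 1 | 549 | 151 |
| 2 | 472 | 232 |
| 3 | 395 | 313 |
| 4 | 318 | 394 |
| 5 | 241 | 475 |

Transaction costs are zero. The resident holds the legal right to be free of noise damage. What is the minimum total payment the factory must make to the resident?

Efficient level: marginal profit ≥ marginal noise damage through level 3, so k* = 3.
With the resident holding the right, the factory must at least compensate total damage at k*: 151 + 232 + 313 = 696.

696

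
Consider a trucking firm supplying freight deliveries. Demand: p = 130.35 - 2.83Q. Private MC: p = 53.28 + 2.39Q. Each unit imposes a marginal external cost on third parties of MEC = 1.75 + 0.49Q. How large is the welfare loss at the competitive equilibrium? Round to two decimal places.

Market equilibrium (private): 53.28 + 2.39Q = 130.35 - 2.83Q → Q_m = 14.7644.
Social marginal cost = private MC + MEC = 55.03 + 2.88Q.
Set SMC = demand: 55.03 + 2.88Q = 130.35 - 2.83Q → Q* = 13.1909.
Height of the DWL triangle at Q_m is SMC(Q_m) − demand(Q_m) = MEC(Q_m) = 8.9845.
DWL = ½ × 1.5735 × 8.9845 = 7.0686.

DWL = 7.07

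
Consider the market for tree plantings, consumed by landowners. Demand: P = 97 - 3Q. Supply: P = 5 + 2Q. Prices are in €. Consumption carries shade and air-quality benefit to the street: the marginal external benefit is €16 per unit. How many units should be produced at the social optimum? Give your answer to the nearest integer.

Q* = 22

Social marginal benefit = demand + MEB = 113 - 3Q.
Set SMB = MC: 113 - 3Q = 5 + 2Q → Q* = 21.6000.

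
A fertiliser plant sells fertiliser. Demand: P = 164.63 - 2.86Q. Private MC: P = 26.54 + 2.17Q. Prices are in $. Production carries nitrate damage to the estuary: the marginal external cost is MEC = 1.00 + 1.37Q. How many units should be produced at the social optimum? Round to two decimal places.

Q* = 21.42

Social marginal cost = private MC + MEC = 27.54 + 3.54Q.
Set SMC = demand: 27.54 + 3.54Q = 164.63 - 2.86Q → Q* = 21.4203.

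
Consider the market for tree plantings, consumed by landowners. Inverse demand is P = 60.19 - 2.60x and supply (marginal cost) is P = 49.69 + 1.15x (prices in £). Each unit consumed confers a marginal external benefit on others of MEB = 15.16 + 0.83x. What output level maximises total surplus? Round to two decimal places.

x* = 8.79

Social marginal benefit = demand + MEB = 75.35 - 1.77x.
Set SMB = MC: 75.35 - 1.77x = 49.69 + 1.15x → x* = 8.7877.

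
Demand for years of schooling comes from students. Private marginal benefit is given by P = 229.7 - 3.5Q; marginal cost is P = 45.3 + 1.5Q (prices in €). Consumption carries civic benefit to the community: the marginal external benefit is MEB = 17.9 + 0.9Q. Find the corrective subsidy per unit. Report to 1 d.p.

subsidy = €62.3 per unit

Social marginal benefit = demand + MEB = 247.6 - 2.6Q.
Set SMB = MC: 247.6 - 2.6Q = 45.3 + 1.5Q → Q* = 49.3415.
The Pigouvian subsidy equals MEB at Q*: 17.9 + 0.9×49.3415 = 62.3074.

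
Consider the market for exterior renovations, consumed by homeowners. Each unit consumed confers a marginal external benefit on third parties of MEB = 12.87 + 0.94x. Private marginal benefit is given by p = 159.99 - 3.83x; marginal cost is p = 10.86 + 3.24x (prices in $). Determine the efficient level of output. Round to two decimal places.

x* = 26.43

Social marginal benefit = demand + MEB = 172.86 - 2.89x.
Set SMB = MC: 172.86 - 2.89x = 10.86 + 3.24x → x* = 26.4274.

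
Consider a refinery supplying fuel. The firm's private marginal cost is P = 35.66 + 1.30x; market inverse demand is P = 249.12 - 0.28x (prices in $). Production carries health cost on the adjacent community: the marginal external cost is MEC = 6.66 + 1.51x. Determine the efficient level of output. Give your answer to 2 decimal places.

x* = 66.93

Social marginal cost = private MC + MEC = 42.32 + 2.81x.
Set SMC = demand: 42.32 + 2.81x = 249.12 - 0.28x → x* = 66.9256.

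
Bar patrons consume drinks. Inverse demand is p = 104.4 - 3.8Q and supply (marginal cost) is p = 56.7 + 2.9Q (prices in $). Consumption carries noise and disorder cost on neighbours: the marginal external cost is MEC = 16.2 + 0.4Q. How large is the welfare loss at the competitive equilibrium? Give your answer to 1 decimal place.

DWL = $25.6

Market equilibrium (private): 56.7 + 2.9Q = 104.4 - 3.8Q → Q_m = 7.1194.
Social marginal benefit = demand − MEC = 88.2 - 4.2Q.
Set SMB = MC: 88.2 - 4.2Q = 56.7 + 2.9Q → Q* = 4.4366.
Between Q* and Q_m the wedge MC − SMB runs linearly from 0 to MEC(Q_m), so the loss is a triangle.
DWL = ½ × 2.6828 × 19.0478 = 25.5507.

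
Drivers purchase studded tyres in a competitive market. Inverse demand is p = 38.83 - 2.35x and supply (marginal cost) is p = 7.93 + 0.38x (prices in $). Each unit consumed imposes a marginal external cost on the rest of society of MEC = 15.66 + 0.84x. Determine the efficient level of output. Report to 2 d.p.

x* = 4.27

Social marginal benefit = demand − MEC = 23.17 - 3.19x.
Set SMB = MC: 23.17 - 3.19x = 7.93 + 0.38x → x* = 4.2689.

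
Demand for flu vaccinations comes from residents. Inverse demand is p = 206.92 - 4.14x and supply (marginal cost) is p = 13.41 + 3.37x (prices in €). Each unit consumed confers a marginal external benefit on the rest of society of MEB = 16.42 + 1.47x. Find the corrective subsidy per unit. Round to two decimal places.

subsidy = €67.51 per unit

Social marginal benefit = demand + MEB = 223.34 - 2.67x.
Set SMB = MC: 223.34 - 2.67x = 13.41 + 3.37x → x* = 34.7566.
The Pigouvian subsidy equals MEB at x*: 16.42 + 1.47×34.7566 = 67.5122.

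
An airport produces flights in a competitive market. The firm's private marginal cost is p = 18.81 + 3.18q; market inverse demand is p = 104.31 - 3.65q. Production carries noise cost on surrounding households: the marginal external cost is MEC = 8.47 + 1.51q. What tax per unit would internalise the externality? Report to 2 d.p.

Social marginal cost = private MC + MEC = 27.28 + 4.69q.
Set SMC = demand: 27.28 + 4.69q = 104.31 - 3.65q → q* = 9.2362.
The Pigouvian tax equals MEC at q*: 8.47 + 1.51×9.2362 = 22.4167.

tax = 22.42 per unit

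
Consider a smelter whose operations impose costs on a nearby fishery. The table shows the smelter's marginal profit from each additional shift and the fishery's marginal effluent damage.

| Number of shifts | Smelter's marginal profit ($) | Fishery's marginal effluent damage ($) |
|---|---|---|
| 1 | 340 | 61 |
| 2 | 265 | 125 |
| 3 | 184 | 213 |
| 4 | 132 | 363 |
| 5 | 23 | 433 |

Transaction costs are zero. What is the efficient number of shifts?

Bargaining reaches the level where marginal profit last exceeds marginal effluent damage.
That holds through level 2 (265 ≥ 125) but not at 3 (184 < 213).

2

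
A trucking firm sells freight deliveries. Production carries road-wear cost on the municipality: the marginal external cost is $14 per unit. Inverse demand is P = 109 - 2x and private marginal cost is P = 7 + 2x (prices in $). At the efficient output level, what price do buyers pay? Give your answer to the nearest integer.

P = $65

Social marginal cost = private MC + MEC = 21 + 2x.
Set SMC = demand: 21 + 2x = 109 - 2x → x* = 22.0000.
Consumer price on the demand curve at x*: 109 − 2×22.0000 = 65.0000.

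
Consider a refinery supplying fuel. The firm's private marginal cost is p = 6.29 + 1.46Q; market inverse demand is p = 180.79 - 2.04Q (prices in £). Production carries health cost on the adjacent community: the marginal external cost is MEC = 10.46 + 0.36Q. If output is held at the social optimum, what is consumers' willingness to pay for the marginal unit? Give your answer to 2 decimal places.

P = £94.10

Social marginal cost = private MC + MEC = 16.75 + 1.82Q.
Set SMC = demand: 16.75 + 1.82Q = 180.79 - 2.04Q → Q* = 42.4974.
Consumer price on the demand curve at Q*: 180.79 − 2.04×42.4974 = 94.0953.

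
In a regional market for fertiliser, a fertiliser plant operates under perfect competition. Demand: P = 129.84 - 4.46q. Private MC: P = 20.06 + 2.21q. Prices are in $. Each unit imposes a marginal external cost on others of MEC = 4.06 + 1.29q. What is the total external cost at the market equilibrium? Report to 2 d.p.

$241.55

Market equilibrium (private): 20.06 + 2.21q = 129.84 - 4.46q → q_m = 16.4588.
Total external cost = ∫₀^{q_m} (4.06 + 1.29q) dq = 4.06×16.4588 + ½×1.29×16.4588² = 241.5481.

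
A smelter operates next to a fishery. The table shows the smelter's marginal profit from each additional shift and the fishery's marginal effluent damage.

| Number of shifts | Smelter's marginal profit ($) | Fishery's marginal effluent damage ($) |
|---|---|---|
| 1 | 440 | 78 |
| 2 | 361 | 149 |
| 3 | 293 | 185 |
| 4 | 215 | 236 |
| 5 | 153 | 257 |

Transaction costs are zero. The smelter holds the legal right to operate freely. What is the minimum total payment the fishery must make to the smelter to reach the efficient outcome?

$368

Left alone the smelter would choose level 5 (marginal profit stays positive).
Efficient level: k* = 3 (marginal profit ≥ marginal effluent damage through 3).
The fishery must at least cover the smelter's forgone profit from cutting 5→3: 215 + 153 = 368.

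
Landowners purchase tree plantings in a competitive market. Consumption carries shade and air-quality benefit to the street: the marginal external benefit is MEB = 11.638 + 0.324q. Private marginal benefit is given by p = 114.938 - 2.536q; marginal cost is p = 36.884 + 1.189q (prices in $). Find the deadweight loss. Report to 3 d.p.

DWL = $49.920

Market equilibrium (private): 36.884 + 1.189q = 114.938 - 2.536q → q_m = 20.9541.
Social marginal benefit = demand + MEB = 126.576 - 2.212q.
Set SMB = MC: 126.576 - 2.212q = 36.884 + 1.189q → q* = 26.3722.
Height of the DWL triangle at q_m is SMB(q_m) − MC(q_m) = MEB(q_m) = 18.4271.
DWL = ½ × 5.4181 × 18.4271 = 49.9199.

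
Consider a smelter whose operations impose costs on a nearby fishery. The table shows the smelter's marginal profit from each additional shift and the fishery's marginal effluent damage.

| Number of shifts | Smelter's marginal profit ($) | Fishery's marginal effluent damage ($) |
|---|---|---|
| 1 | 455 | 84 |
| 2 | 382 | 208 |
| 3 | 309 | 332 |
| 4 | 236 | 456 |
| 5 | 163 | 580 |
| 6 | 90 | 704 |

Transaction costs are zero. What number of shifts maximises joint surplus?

2

Bargaining reaches the level where marginal profit last exceeds marginal effluent damage.
That holds through level 2 (382 ≥ 208) but not at 3 (309 < 332).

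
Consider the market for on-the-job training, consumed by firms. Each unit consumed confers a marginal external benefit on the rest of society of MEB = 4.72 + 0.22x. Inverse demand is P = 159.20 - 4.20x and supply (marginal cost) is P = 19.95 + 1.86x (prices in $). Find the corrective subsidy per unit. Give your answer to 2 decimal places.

subsidy = $10.14 per unit

Social marginal benefit = demand + MEB = 163.92 - 3.98x.
Set SMB = MC: 163.92 - 3.98x = 19.95 + 1.86x → x* = 24.6524.
The Pigouvian subsidy equals MEB at x*: 4.72 + 0.22×24.6524 = 10.1435.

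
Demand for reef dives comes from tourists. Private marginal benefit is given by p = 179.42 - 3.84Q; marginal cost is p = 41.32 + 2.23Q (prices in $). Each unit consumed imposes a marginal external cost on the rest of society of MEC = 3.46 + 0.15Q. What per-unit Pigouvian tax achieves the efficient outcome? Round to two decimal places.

tax = $6.71 per unit

Social marginal benefit = demand − MEC = 175.96 - 3.99Q.
Set SMB = MC: 175.96 - 3.99Q = 41.32 + 2.23Q → Q* = 21.6463.
The Pigouvian tax equals MEC at Q*: 3.46 + 0.15×21.6463 = 6.7069.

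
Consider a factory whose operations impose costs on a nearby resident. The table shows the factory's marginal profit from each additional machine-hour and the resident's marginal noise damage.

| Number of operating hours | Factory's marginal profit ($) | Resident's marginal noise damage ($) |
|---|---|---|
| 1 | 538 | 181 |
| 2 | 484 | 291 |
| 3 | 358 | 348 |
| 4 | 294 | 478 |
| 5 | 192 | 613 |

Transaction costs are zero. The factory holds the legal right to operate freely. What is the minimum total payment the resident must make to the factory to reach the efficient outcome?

Left alone the factory would choose level 5 (marginal profit stays positive).
Efficient level: k* = 3 (marginal profit ≥ marginal noise damage through 3).
The resident must at least cover the factory's forgone profit from cutting 5→3: 294 + 192 = 486.

$486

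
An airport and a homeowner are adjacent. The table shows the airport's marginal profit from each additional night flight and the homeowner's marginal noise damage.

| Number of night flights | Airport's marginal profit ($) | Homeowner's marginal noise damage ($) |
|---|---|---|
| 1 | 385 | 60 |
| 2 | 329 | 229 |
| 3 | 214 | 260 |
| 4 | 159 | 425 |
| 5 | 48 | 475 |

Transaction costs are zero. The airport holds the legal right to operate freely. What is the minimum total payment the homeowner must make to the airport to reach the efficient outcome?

$421

Left alone the airport would choose level 5 (marginal profit stays positive).
Efficient level: k* = 2 (marginal profit ≥ marginal noise damage through 2).
The homeowner must at least cover the airport's forgone profit from cutting 5→2: 214 + 159 + 48 = 421.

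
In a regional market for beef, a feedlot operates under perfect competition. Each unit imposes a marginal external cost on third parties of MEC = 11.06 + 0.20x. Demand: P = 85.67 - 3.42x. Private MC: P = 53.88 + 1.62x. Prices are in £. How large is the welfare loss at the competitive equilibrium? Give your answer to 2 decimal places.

Market equilibrium (private): 53.88 + 1.62x = 85.67 - 3.42x → x_m = 6.3075.
Social marginal cost = private MC + MEC = 64.94 + 1.82x.
Set SMC = demand: 64.94 + 1.82x = 85.67 - 3.42x → x* = 3.9561.
Height of the DWL triangle at x_m is SMC(x_m) − demand(x_m) = MEC(x_m) = 12.3215.
DWL = ½ × 2.3514 × 12.3215 = 14.4864.

DWL = £14.49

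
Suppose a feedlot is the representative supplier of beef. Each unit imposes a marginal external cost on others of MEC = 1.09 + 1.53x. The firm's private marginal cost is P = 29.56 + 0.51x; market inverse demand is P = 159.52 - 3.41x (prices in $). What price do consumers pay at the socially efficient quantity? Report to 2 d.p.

Social marginal cost = private MC + MEC = 30.65 + 2.04x.
Set SMC = demand: 30.65 + 2.04x = 159.52 - 3.41x → x* = 23.6459.
Consumer price on the demand curve at x*: 159.52 − 3.41×23.6459 = 78.8875.

P = $78.89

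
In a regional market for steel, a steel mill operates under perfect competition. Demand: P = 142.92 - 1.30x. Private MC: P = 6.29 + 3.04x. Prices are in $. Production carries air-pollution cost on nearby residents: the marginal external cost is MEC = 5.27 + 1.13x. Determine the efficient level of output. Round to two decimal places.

Social marginal cost = private MC + MEC = 11.56 + 4.17x.
Set SMC = demand: 11.56 + 4.17x = 142.92 - 1.30x → x* = 24.0146.

x* = 24.01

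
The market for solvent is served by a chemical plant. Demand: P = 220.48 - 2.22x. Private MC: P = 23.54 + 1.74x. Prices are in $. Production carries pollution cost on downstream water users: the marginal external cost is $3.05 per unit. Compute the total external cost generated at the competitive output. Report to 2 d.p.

$151.68

Market equilibrium (private): 23.54 + 1.74x = 220.48 - 2.22x → x_m = 49.7323.
Total external cost = MEC × x_m = 3.05 × 49.7323 = 151.6835.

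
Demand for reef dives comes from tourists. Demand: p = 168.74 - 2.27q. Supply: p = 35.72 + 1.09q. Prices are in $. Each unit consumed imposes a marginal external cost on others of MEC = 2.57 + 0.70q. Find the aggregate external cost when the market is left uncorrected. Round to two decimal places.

Market equilibrium (private): 35.72 + 1.09q = 168.74 - 2.27q → q_m = 39.5893.
Total external cost = ∫₀^{q_m} (2.57 + 0.70q) dq = 2.57×39.5893 + ½×0.70×39.5893² = 650.3039.

$650.30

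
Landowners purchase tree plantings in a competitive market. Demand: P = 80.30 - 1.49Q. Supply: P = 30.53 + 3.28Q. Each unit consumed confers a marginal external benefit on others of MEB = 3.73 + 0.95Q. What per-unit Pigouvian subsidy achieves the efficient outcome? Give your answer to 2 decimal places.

subsidy = 17.03 per unit

Social marginal benefit = demand + MEB = 84.03 - 0.54Q.
Set SMB = MC: 84.03 - 0.54Q = 30.53 + 3.28Q → Q* = 14.0052.
The Pigouvian subsidy equals MEB at Q*: 3.73 + 0.95×14.0052 = 17.0349.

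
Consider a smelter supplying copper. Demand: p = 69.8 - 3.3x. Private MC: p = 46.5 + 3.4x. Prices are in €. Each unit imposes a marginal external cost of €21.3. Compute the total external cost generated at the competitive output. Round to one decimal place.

€74.1

Market equilibrium (private): 46.5 + 3.4x = 69.8 - 3.3x → x_m = 3.4776.
Total external cost = MEC × x_m = 21.3 × 3.4776 = 74.0729.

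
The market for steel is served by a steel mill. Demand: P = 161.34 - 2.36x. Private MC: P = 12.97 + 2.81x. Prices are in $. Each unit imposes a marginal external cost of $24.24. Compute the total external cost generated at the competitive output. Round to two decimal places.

Market equilibrium (private): 12.97 + 2.81x = 161.34 - 2.36x → x_m = 28.6983.
Total external cost = MEC × x_m = 24.24 × 28.6983 = 695.6468.

$695.65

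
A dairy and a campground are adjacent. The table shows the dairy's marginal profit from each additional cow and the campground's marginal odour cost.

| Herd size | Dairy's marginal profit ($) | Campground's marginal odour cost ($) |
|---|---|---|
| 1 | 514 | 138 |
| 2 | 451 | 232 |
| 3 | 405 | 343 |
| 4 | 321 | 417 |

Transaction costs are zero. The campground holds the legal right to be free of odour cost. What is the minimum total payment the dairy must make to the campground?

Efficient level: marginal profit ≥ marginal odour cost through level 3, so k* = 3.
With the campground holding the right, the dairy must at least compensate total damage at k*: 138 + 232 + 343 = 713.

$713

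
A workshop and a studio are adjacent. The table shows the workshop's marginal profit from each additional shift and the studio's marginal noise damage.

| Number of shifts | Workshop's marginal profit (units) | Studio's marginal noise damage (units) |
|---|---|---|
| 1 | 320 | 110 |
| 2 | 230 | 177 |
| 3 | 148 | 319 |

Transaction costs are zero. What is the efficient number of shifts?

Bargaining reaches the level where marginal profit last exceeds marginal noise damage.
That holds through level 2 (230 ≥ 177) but not at 3 (148 < 319).

2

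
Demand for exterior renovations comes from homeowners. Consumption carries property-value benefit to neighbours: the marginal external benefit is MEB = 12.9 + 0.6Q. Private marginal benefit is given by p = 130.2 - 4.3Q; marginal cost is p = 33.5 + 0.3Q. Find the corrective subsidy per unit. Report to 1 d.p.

Social marginal benefit = demand + MEB = 143.1 - 3.7Q.
Set SMB = MC: 143.1 - 3.7Q = 33.5 + 0.3Q → Q* = 27.4000.
The Pigouvian subsidy equals MEB at Q*: 12.9 + 0.6×27.4000 = 29.3400.

subsidy = 29.3 per unit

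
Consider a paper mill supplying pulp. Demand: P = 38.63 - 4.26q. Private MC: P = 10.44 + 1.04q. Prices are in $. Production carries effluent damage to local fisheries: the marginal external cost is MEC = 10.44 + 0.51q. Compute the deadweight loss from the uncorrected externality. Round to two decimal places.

Market equilibrium (private): 10.44 + 1.04q = 38.63 - 4.26q → q_m = 5.3189.
Social marginal cost = private MC + MEC = 20.88 + 1.55q.
Set SMC = demand: 20.88 + 1.55q = 38.63 - 4.26q → q* = 3.0551.
Height of the DWL triangle at q_m is SMC(q_m) − demand(q_m) = MEC(q_m) = 13.1526.
DWL = ½ × 2.2638 × 13.1526 = 14.8874.

DWL = $14.89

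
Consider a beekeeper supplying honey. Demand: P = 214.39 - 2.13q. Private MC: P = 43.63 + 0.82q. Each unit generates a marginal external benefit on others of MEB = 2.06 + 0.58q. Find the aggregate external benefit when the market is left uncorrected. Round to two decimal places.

1090.93

Market equilibrium (private): 43.63 + 0.82q = 214.39 - 2.13q → q_m = 57.8847.
Total external benefit = ∫₀^{q_m} (2.06 + 0.58q) dq = 2.06×57.8847 + ½×0.58×57.8847² = 1090.9276.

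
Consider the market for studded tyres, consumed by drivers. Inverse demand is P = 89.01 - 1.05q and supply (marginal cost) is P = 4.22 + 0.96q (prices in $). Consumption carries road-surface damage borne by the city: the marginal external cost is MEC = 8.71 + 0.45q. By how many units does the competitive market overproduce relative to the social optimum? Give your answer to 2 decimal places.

Market equilibrium (private): 4.22 + 0.96q = 89.01 - 1.05q → q_m = 42.1841.
Social marginal benefit = demand − MEC = 80.30 - 1.50q.
Set SMB = MC: 80.30 - 1.50q = 4.22 + 0.96q → q* = 30.9268.
Gap = |42.1841 − 30.9268| = 11.2573.

11.26 units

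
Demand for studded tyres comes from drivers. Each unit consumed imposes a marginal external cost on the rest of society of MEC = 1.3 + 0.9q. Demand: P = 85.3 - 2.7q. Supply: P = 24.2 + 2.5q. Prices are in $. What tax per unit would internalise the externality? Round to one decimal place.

tax = $10.1 per unit

Social marginal benefit = demand − MEC = 84.0 - 3.6q.
Set SMB = MC: 84.0 - 3.6q = 24.2 + 2.5q → q* = 9.8033.
The Pigouvian tax equals MEC at q*: 1.3 + 0.9×9.8033 = 10.1230.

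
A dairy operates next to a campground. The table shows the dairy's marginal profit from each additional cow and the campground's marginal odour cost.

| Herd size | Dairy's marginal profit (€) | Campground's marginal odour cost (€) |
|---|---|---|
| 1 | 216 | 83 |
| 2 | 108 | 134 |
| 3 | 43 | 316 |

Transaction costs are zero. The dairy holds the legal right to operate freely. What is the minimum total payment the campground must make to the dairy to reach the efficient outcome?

€151

Left alone the dairy would choose level 3 (marginal profit stays positive).
Efficient level: k* = 1 (marginal profit ≥ marginal odour cost through 1).
The campground must at least cover the dairy's forgone profit from cutting 3→1: 108 + 43 = 151.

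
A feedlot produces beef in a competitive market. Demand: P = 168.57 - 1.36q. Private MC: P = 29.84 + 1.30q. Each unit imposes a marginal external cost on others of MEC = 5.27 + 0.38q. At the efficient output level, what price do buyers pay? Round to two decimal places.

P = 108.86

Social marginal cost = private MC + MEC = 35.11 + 1.68q.
Set SMC = demand: 35.11 + 1.68q = 168.57 - 1.36q → q* = 43.9013.
Consumer price on the demand curve at q*: 168.57 − 1.36×43.9013 = 108.8642.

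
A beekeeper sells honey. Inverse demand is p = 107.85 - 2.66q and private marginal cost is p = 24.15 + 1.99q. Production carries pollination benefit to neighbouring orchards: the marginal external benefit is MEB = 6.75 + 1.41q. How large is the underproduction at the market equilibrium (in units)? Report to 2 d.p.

Market equilibrium (private): 24.15 + 1.99q = 107.85 - 2.66q → q_m = 18.0000.
Social marginal cost = private MC − MEB = 17.40 + 0.58q.
Set SMC = demand: 17.40 + 0.58q = 107.85 - 2.66q → q* = 27.9167.
Gap = |18.0000 − 27.9167| = 9.9167.

9.92 units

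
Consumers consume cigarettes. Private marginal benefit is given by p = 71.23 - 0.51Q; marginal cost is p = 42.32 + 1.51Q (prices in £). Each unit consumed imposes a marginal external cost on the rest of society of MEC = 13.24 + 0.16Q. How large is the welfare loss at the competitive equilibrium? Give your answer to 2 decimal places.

DWL = £55.32

Market equilibrium (private): 42.32 + 1.51Q = 71.23 - 0.51Q → Q_m = 14.3119.
Social marginal benefit = demand − MEC = 57.99 - 0.67Q.
Set SMB = MC: 57.99 - 0.67Q = 42.32 + 1.51Q → Q* = 7.1881.
The loss is the area between SMB and MC from Q* to Q_m; with linear curves that's a triangle of height MEC(Q_m).
DWL = ½ × 7.1238 × 15.5299 = 55.3160.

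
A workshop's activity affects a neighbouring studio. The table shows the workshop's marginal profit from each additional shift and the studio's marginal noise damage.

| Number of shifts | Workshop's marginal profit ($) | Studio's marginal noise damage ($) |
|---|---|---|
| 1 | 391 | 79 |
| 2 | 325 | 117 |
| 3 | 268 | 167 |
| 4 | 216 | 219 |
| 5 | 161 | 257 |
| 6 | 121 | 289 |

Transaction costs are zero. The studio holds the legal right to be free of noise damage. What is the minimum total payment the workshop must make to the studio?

Efficient level: marginal profit ≥ marginal noise damage through level 3, so k* = 3.
With the studio holding the right, the workshop must at least compensate total damage at k*: 79 + 117 + 167 = 363.

$363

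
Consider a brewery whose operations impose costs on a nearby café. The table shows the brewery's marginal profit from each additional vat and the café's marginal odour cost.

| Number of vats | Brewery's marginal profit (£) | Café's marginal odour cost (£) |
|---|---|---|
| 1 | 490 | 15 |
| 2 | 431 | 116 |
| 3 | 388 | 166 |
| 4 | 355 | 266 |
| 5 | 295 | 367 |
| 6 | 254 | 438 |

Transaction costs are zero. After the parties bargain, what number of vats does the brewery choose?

Bargaining reaches the level where marginal profit last exceeds marginal odour cost.
That holds through level 4 (355 ≥ 266) but not at 5 (295 < 367).

4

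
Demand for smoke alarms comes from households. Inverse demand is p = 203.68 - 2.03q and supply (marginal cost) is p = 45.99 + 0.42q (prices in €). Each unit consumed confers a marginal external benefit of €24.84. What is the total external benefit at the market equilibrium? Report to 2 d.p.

€1598.78

Market equilibrium (private): 45.99 + 0.42q = 203.68 - 2.03q → q_m = 64.3633.
Total external benefit = MEB × q_m = 24.84 × 64.3633 = 1598.7844.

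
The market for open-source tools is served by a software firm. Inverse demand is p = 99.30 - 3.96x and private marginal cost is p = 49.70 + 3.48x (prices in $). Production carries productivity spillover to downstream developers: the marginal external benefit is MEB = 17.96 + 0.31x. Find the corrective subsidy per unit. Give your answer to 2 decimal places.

Social marginal cost = private MC − MEB = 31.74 + 3.17x.
Set SMC = demand: 31.74 + 3.17x = 99.30 - 3.96x → x* = 9.4755.
The Pigouvian subsidy equals MEB at x*: 17.96 + 0.31×9.4755 = 20.8974.

subsidy = $20.90 per unit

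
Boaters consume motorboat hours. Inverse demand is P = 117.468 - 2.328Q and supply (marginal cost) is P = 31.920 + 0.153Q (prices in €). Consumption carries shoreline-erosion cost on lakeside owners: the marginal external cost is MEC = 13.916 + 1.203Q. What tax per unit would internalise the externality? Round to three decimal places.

tax = €37.307 per unit

Social marginal benefit = demand − MEC = 103.552 - 3.531Q.
Set SMB = MC: 103.552 - 3.531Q = 31.920 + 0.153Q → Q* = 19.4441.
The Pigouvian tax equals MEC at Q*: 13.916 + 1.203×19.4441 = 37.3073.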